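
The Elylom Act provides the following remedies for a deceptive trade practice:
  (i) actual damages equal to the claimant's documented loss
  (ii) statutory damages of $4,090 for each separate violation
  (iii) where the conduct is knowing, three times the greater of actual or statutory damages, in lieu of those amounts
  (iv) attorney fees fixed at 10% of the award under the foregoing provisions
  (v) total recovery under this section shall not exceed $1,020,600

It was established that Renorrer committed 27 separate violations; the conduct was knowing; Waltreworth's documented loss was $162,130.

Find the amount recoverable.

Total recovery: $535,029

Statutory damages: 27 × $4,090 = $110,430
Greater of actual damages ($162,130) or statutory damages ($110,430): $162,130
Trebled: 3 × $162,130 = $486,390
Attorney fees: 10% of $486,390 = $48,639
Total before cap: $486,390 + $48,639 = $535,029
Cap at $1,020,600: $535,029 is within the cap, no reduction.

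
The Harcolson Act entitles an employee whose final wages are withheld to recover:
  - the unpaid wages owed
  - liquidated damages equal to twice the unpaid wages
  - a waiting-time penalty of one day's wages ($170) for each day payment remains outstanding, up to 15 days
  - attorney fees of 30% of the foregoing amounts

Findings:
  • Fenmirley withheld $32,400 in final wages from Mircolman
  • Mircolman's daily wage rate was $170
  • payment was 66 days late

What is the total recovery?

Total award: $129,675

Doubled: 2 × $32,400 = $64,800
Penalty days: min(66, 15) = 15
Waiting-time penalty: 15 × $170 = $2,550
Subtotal: $32,400 + $64,800 + $2,550 = $99,750
Attorney fees: 30% of $99,750 = $29,925
Total award: $99,750 + $29,925 = $129,675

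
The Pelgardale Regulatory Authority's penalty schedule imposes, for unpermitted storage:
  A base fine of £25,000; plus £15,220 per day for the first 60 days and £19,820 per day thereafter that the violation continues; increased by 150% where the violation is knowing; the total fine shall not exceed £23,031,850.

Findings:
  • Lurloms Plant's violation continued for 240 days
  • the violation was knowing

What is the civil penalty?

First 60 days: 60 × £15,220 = £913,200
Remaining days: (240 − 60) × £19,820 = £3,567,600
Per-day component: £913,200 + £3,567,600 = £4,480,800
Base plus per-day: £25,000 + £4,480,800 = £4,505,800
Enhancement: 150% of £4,505,800 = £6,758,700
Enhanced fine: £4,505,800 + £6,758,700 = £11,264,500
Cap at £23,031,850: £11,264,500 is within the cap, no reduction.

£11,264,500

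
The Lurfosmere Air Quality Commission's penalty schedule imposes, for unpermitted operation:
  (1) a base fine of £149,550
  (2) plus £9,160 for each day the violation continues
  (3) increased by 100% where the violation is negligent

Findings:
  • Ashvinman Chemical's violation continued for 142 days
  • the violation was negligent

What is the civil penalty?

Civil penalty: £2,900,540

Per-day component: 142 × £9,160 = £1,300,720
Base plus per-day: £149,550 + £1,300,720 = £1,450,270
Enhancement: 100% of £1,450,270 = £1,450,270
Enhanced fine: £1,450,270 + £1,450,270 = £2,900,540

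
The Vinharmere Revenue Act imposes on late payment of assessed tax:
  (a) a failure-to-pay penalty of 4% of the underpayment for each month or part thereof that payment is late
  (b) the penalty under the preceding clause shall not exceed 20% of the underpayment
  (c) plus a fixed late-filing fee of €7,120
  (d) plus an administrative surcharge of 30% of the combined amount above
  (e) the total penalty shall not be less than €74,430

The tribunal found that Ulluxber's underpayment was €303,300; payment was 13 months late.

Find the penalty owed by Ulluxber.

Accrued rate: 4% × 13 = 52%, capped at 20% → 20%
Failure-to-pay penalty: 20% of €303,300 = €60,660
Penalty before surcharge: €60,660 + €7,120 = €67,780
Administrative surcharge: 30% of €67,780 = €20,334
Total penalty: €67,780 + €20,334 = €88,114
Minimum €74,430: €88,114 meets the minimum, no increase.

€88,114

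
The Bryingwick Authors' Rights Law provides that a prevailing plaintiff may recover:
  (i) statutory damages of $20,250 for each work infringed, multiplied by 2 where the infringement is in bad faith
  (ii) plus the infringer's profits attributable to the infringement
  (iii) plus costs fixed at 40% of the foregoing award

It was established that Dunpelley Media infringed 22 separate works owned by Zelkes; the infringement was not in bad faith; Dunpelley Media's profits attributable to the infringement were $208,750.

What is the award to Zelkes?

$915,950

Statutory damages: 22 × $20,250 = $445,500
Infringement not in bad faith: no ×2 enhancement.
Combined award: $445,500 + $208,750 = $654,250
Costs: 40% of $654,250 = $261,700
Award plus costs: $654,250 + $261,700 = $915,950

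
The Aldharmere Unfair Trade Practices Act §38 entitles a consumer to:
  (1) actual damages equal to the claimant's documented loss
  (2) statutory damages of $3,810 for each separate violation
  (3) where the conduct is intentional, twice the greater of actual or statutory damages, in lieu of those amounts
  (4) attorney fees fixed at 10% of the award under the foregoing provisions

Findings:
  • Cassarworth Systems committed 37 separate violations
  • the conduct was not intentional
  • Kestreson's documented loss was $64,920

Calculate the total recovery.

$226,479

Statutory damages: 37 × $3,810 = $140,970
Conduct not intentional: the in-lieu enhancement does not apply.
Actual plus statutory damages: $64,920 + $140,970 = $205,890
Attorney fees: 10% of $205,890 = $20,589
Total recovery: $205,890 + $20,589 = $226,479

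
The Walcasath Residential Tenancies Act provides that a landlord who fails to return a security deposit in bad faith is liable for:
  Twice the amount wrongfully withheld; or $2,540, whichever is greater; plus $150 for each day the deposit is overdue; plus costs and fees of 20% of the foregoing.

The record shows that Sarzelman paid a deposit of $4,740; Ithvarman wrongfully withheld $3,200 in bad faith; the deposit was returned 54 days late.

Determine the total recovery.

Doubled: 2 × $3,200 = $6,400
Minimum $2,540: $6,400 meets the minimum, no increase.
Late-return penalty: 54 × $150 = $8,100
Damages plus late penalty: $6,400 + $8,100 = $14,500
Costs and fees: 20% of $14,500 = $2,900
Total recovery: $14,500 + $2,900 = $17,400

Recovery: $17,400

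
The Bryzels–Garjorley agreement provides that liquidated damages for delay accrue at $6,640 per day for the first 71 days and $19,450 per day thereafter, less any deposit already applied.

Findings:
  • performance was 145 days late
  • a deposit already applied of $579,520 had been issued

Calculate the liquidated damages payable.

First 71 days: 71 × $6,640 = $471,440
Remaining days: (145 − 71) × $19,450 = $1,439,300
Accrued per-day damages: $471,440 + $1,439,300 = $1,910,740
Less deposit already applied: $1,910,740 − $579,520 = $1,331,220

$1,331,220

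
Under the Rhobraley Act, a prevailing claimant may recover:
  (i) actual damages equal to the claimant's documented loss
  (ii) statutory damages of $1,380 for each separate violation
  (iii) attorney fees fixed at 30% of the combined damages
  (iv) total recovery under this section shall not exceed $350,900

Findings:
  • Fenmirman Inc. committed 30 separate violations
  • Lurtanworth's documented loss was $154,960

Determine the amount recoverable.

Statutory damages: 30 × $1,380 = $41,400
Combined damages: $154,960 + $41,400 = $196,360
Attorney fees: 30% of $196,360 = $58,908
Total before cap: $196,360 + $58,908 = $255,268
Cap at $350,900: $255,268 is within the cap, no reduction.

$255,268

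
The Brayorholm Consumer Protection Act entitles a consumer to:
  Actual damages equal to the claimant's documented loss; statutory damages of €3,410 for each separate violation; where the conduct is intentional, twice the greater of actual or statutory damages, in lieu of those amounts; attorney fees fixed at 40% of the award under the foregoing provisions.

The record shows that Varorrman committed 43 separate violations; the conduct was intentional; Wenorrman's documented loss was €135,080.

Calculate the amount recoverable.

Statutory damages: 43 × €3,410 = €146,630
Greater of actual damages (€135,080) or statutory damages (€146,630): €146,630
Doubled: 2 × €146,630 = €293,260
Attorney fees: 40% of €293,260 = €117,304
Total recovery: €293,260 + €117,304 = €410,564

€410,564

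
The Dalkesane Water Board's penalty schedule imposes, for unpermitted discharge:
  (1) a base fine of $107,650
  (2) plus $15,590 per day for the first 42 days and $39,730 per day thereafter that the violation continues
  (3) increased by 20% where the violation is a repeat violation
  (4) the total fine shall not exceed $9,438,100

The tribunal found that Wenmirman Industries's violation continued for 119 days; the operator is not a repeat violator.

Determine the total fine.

$3,821,640

First 42 days: 42 × $15,590 = $654,780
Remaining days: (119 − 42) × $39,730 = $3,059,210
Per-day component: $654,780 + $3,059,210 = $3,713,990
Base plus per-day: $107,650 + $3,713,990 = $3,821,640
The operator is not a repeat violator: no 20% increase.
Cap at $9,438,100: $3,821,640 is within the cap, no reduction.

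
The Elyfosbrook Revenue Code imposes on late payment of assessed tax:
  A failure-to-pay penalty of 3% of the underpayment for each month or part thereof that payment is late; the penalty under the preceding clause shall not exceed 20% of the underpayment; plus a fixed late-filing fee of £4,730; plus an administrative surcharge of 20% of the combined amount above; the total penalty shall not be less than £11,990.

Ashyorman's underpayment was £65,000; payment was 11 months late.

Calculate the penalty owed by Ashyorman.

Accrued rate: 3% × 11 = 33%, capped at 20% → 20%
Failure-to-pay penalty: 20% of £65,000 = £13,000
Penalty before surcharge: £13,000 + £4,730 = £17,730
Administrative surcharge: 20% of £17,730 = £3,546
Total penalty: £17,730 + £3,546 = £21,276
Minimum £11,990: £21,276 meets the minimum, no increase.

Penalty: £21,276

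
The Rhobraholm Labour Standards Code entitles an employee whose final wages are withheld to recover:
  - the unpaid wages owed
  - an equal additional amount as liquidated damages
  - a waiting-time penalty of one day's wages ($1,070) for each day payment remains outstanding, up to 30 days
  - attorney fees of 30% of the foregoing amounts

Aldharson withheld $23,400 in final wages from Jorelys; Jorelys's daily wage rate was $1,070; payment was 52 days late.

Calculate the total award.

Liquidated damages (equal amount): $23,400
Penalty days: min(52, 30) = 30
Waiting-time penalty: 30 × $1,070 = $32,100
Subtotal: $23,400 + $23,400 + $32,100 = $78,900
Attorney fees: 30% of $78,900 = $23,670
Total award: $78,900 + $23,670 = $102,570

$102,570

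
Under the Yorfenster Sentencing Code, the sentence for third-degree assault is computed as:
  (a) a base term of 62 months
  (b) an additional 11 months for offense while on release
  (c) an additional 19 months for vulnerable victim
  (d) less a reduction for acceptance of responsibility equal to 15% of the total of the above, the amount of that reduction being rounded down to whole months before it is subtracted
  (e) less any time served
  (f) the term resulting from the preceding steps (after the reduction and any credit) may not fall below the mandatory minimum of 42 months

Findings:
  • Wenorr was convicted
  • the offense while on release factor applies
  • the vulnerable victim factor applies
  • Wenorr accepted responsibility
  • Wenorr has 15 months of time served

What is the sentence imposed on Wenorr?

Offense while on release enhancement: +11 months
Vulnerable victim enhancement: +19 months
Adjusted term: 62 months + 11 months + 19 months = 92 months
Acceptance of responsibility reduction: 15% of 92 months = 13 months (rounded down)
After reduction: 92 − 13 = 79 months
Less time served: 79 months − 15 months = 64 months
Minimum 42 months: 64 months meets the minimum, no increase.

64 months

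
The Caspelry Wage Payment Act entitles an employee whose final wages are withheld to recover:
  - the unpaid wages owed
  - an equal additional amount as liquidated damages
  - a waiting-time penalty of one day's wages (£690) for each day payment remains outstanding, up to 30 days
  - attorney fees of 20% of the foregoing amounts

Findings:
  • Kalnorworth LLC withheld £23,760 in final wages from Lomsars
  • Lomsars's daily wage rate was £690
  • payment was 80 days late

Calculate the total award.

Liquidated damages (equal amount): £23,760
Penalty days: min(80, 30) = 30
Waiting-time penalty: 30 × £690 = £20,700
Subtotal: £23,760 + £23,760 + £20,700 = £68,220
Attorney fees: 20% of £68,220 = £13,644
Total award: £68,220 + £13,644 = £81,864

£81,864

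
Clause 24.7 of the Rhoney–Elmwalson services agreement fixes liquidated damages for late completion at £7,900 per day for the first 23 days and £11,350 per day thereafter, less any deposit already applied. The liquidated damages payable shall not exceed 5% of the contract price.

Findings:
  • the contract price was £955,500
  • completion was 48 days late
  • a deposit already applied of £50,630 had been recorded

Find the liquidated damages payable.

£47,775

First 23 days: 23 × £7,900 = £181,700
Remaining days: (48 − 23) × £11,350 = £283,750
Accrued per-day damages: £181,700 + £283,750 = £465,450
Less deposit already applied: £465,450 − £50,630 = £414,820
Cap: 5% of £955,500 = £47,775
Cap at £47,775: £414,820 exceeds the cap → £47,775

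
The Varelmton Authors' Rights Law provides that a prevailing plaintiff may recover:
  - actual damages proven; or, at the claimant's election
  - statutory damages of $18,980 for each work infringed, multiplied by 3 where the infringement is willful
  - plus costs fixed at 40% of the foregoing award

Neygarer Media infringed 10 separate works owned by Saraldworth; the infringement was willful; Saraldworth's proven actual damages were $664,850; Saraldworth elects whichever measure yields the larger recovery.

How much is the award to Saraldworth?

Award: $930,790

Statutory damages: 10 × $18,980 = $189,800
Trebled: 3 × $189,800 = $569,400
Greater of actual damages ($664,850) or enhanced statutory damages ($569,400): $664,850
Costs: 40% of $664,850 = $265,940
Award plus costs: $664,850 + $265,940 = $930,790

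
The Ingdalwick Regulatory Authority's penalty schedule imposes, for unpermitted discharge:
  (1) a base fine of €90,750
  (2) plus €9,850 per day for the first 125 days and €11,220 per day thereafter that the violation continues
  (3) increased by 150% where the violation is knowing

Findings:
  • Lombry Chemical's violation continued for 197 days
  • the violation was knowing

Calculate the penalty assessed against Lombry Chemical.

€5,324,600

First 125 days: 125 × €9,850 = €1,231,250
Remaining days: (197 − 125) × €11,220 = €807,840
Per-day component: €1,231,250 + €807,840 = €2,039,090
Base plus per-day: €90,750 + €2,039,090 = €2,129,840
Enhancement: 150% of €2,129,840 = €3,194,760
Enhanced fine: €2,129,840 + €3,194,760 = €5,324,600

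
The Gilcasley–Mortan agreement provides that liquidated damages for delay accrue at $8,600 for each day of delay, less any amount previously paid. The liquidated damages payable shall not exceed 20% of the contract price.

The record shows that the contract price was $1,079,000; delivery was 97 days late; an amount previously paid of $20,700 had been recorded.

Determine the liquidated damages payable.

$215,800

Per-day damages: 97 × $8,600 = $834,200
Less amount previously paid: $834,200 − $20,700 = $813,500
Cap: 20% of $1,079,000 = $215,800
Cap at $215,800: $813,500 exceeds the cap → $215,800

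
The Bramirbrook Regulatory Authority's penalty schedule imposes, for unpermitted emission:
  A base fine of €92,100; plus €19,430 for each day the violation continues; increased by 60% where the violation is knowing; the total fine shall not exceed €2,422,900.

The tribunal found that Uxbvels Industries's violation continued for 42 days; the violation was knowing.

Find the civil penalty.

€1,453,056

Per-day component: 42 × €19,430 = €816,060
Base plus per-day: €92,100 + €816,060 = €908,160
Enhancement: 60% of €908,160 = €544,896
Enhanced fine: €908,160 + €544,896 = €1,453,056
Cap at €2,422,900: €1,453,056 is within the cap, no reduction.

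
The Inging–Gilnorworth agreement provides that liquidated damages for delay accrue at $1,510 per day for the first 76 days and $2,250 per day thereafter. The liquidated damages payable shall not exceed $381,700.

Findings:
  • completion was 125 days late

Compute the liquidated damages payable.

First 76 days: 76 × $1,510 = $114,760
Remaining days: (125 − 76) × $2,250 = $110,250
Accrued per-day damages: $114,760 + $110,250 = $225,010
Cap at $381,700: $225,010 is within the cap, no reduction.

$225,010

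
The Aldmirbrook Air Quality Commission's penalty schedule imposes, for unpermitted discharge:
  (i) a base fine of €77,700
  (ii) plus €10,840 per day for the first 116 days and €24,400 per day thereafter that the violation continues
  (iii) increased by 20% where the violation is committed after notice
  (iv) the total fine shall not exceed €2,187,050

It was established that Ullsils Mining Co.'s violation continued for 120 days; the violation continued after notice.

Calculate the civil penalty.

First 116 days: 116 × €10,840 = €1,257,440
Remaining days: (120 − 116) × €24,400 = €97,600
Per-day component: €1,257,440 + €97,600 = €1,355,040
Base plus per-day: €77,700 + €1,355,040 = €1,432,740
Enhancement: 20% of €1,432,740 = €286,548
Enhanced fine: €1,432,740 + €286,548 = €1,719,288
Cap at €2,187,050: €1,719,288 is within the cap, no reduction.

€1,719,288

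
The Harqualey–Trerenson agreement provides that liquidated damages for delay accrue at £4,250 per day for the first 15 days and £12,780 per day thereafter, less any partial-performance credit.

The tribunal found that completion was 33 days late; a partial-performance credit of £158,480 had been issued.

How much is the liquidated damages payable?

£135,310

First 15 days: 15 × £4,250 = £63,750
Remaining days: (33 − 15) × £12,780 = £230,040
Accrued per-day damages: £63,750 + £230,040 = £293,790
Less partial-performance credit: £293,790 − £158,480 = £135,310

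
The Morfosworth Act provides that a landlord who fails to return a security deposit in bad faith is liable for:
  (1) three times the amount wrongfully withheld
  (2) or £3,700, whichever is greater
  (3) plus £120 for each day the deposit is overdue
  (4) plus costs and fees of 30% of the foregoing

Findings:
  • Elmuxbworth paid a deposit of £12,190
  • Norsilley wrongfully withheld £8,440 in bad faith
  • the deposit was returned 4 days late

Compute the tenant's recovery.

Trebled: 3 × £8,440 = £25,320
Minimum £3,700: £25,320 meets the minimum, no increase.
Late-return penalty: 4 × £120 = £480
Damages plus late penalty: £25,320 + £480 = £25,800
Costs and fees: 30% of £25,800 = £7,740
Total recovery: £25,800 + £7,740 = £33,540

£33,540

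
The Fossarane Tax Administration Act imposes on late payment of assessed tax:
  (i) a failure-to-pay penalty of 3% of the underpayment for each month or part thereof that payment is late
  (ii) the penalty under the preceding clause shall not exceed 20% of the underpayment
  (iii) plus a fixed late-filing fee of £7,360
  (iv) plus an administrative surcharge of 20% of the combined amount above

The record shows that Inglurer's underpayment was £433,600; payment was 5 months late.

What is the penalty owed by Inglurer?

£86,880

Accrued rate: 3% × 5 = 15%, capped at 20% → 15%
Failure-to-pay penalty: 15% of £433,600 = £65,040
Penalty before surcharge: £65,040 + £7,360 = £72,400
Administrative surcharge: 20% of £72,400 = £14,480
Total penalty: £72,400 + £14,480 = £86,880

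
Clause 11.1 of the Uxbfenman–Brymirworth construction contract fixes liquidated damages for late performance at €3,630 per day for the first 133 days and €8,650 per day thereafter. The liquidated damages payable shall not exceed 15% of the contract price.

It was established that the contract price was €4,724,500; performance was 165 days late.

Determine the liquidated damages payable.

First 133 days: 133 × €3,630 = €482,790
Remaining days: (165 − 133) × €8,650 = €276,800
Accrued per-day damages: €482,790 + €276,800 = €759,590
Cap: 15% of €4,724,500 = €708,675
Cap at €708,675: €759,590 exceeds the cap → €708,675

€708,675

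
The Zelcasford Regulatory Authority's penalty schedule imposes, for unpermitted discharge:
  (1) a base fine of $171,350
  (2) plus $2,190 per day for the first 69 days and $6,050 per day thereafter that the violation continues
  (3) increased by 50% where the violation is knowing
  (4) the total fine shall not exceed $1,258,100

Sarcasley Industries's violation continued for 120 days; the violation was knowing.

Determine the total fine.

First 69 days: 69 × $2,190 = $151,110
Remaining days: (120 − 69) × $6,050 = $308,550
Per-day component: $151,110 + $308,550 = $459,660
Base plus per-day: $171,350 + $459,660 = $631,010
Enhancement: 50% of $631,010 = $315,505
Enhanced fine: $631,010 + $315,505 = $946,515
Cap at $1,258,100: $946,515 is within the cap, no reduction.

$946,515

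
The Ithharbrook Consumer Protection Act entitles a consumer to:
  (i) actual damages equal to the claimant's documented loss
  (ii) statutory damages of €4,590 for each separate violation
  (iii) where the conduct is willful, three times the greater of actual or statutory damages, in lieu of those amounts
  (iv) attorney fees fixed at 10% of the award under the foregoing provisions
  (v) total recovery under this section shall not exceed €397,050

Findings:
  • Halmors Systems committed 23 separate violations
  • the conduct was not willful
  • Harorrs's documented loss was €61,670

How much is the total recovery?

Statutory damages: 23 × €4,590 = €105,570
Conduct not willful: the in-lieu enhancement does not apply.
Actual plus statutory damages: €61,670 + €105,570 = €167,240
Attorney fees: 10% of €167,240 = €16,724
Total before cap: €167,240 + €16,724 = €183,964
Cap at €397,050: €183,964 is within the cap, no reduction.

€183,964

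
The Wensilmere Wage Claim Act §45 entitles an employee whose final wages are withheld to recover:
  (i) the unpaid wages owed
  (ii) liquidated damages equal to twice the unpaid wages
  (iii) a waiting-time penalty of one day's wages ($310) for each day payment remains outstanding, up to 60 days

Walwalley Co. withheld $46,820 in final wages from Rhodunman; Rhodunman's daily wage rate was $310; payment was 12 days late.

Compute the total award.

$144,180

Doubled: 2 × $46,820 = $93,640
Penalty days: min(12, 60) = 12
Waiting-time penalty: 12 × $310 = $3,720
Total award: $46,820 + $93,640 + $3,720 = $144,180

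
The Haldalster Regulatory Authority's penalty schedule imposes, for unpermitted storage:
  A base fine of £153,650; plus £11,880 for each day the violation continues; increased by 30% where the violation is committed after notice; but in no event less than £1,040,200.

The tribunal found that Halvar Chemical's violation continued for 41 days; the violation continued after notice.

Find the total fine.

Civil penalty: £1,040,200

Per-day component: 41 × £11,880 = £487,080
Base plus per-day: £153,650 + £487,080 = £640,730
Enhancement: 30% of £640,730 = £192,219
Enhanced fine: £640,730 + £192,219 = £832,949
Minimum £1,040,200: £832,949 is below the minimum → £1,040,200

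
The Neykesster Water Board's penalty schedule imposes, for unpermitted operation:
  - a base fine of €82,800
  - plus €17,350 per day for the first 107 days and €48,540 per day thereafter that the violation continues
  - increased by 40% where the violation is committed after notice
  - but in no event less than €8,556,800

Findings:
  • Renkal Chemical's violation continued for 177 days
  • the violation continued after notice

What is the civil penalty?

€8,556,800

First 107 days: 107 × €17,350 = €1,856,450
Remaining days: (177 − 107) × €48,540 = €3,397,800
Per-day component: €1,856,450 + €3,397,800 = €5,254,250
Base plus per-day: €82,800 + €5,254,250 = €5,337,050
Enhancement: 40% of €5,337,050 = €2,134,820
Enhanced fine: €5,337,050 + €2,134,820 = €7,471,870
Minimum €8,556,800: €7,471,870 is below the minimum → €8,556,800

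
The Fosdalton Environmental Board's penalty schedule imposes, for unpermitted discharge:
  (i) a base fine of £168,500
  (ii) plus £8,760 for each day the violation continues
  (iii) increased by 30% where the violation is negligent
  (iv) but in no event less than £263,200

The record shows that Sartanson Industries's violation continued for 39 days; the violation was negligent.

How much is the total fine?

£663,182

Per-day component: 39 × £8,760 = £341,640
Base plus per-day: £168,500 + £341,640 = £510,140
Enhancement: 30% of £510,140 = £153,042
Enhanced fine: £510,140 + £153,042 = £663,182
Minimum £263,200: £663,182 meets the minimum, no increase.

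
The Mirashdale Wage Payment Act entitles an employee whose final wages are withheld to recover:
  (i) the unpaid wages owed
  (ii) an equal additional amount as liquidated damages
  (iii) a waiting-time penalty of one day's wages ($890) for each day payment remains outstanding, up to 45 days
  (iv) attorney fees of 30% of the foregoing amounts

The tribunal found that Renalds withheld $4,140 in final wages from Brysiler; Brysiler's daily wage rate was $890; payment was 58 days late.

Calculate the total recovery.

Liquidated damages (equal amount): $4,140
Penalty days: min(58, 45) = 45
Waiting-time penalty: 45 × $890 = $40,050
Subtotal: $4,140 + $4,140 + $40,050 = $48,330
Attorney fees: 30% of $48,330 = $14,499
Total award: $48,330 + $14,499 = $62,829

$62,829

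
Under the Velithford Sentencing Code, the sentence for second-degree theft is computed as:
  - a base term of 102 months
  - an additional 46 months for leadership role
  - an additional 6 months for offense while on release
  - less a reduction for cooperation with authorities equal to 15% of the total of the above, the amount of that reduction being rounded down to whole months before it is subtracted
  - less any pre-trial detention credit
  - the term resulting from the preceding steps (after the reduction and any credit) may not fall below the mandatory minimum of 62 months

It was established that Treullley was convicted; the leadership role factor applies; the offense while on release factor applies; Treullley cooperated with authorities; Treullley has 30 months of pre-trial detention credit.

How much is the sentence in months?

101 months

Leadership role enhancement: +46 months
Offense while on release enhancement: +6 months
Adjusted term: 102 months + 46 months + 6 months = 154 months
Cooperation with authorities reduction: 15% of 154 months = 23 months (rounded down)
After reduction: 154 − 23 = 131 months
Less pre-trial detention credit: 131 months − 30 months = 101 months
Minimum 62 months: 101 months meets the minimum, no increase.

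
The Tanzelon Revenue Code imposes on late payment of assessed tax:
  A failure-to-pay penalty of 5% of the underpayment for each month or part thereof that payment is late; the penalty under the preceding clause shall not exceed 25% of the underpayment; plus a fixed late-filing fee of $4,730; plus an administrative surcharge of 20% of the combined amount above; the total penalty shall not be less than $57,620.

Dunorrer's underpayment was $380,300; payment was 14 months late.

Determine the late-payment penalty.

Accrued rate: 5% × 14 = 70%, capped at 25% → 25%
Failure-to-pay penalty: 25% of $380,300 = $95,075
Penalty before surcharge: $95,075 + $4,730 = $99,805
Administrative surcharge: 20% of $99,805 = $19,961
Total penalty: $99,805 + $19,961 = $119,766
Minimum $57,620: $119,766 meets the minimum, no increase.

$119,766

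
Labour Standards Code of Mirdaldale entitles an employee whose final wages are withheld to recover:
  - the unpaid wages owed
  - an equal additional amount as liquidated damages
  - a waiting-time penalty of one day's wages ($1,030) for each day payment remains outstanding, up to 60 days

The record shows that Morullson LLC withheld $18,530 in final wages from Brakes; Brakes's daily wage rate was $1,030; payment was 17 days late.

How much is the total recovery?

Total award: $54,570

Liquidated damages (equal amount): $18,530
Penalty days: min(17, 60) = 17
Waiting-time penalty: 17 × $1,030 = $17,510
Total award: $18,530 + $18,530 + $17,510 = $54,570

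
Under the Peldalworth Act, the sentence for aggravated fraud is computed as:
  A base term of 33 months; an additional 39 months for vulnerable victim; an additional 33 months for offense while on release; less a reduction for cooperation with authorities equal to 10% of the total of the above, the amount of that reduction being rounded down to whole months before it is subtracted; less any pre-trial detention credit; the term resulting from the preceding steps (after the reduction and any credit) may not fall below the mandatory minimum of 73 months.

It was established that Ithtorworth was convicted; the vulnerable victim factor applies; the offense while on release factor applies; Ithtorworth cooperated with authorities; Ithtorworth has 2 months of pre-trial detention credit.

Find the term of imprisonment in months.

Vulnerable victim enhancement: +39 months
Offense while on release enhancement: +33 months
Adjusted term: 33 months + 39 months + 33 months = 105 months
Cooperation with authorities reduction: 10% of 105 months = 10 months (rounded down)
After reduction: 105 − 10 = 95 months
Less pre-trial detention credit: 95 months − 2 months = 93 months
Minimum 73 months: 93 months meets the minimum, no increase.

93 months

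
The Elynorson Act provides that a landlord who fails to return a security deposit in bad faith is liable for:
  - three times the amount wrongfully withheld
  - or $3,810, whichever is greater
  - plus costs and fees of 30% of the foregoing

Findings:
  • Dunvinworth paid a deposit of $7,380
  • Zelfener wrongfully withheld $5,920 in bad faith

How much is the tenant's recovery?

Trebled: 3 × $5,920 = $17,760
Minimum $3,810: $17,760 meets the minimum, no increase.
Costs and fees: 30% of $17,760 = $5,328
Total recovery: $17,760 + $5,328 = $23,088

$23,088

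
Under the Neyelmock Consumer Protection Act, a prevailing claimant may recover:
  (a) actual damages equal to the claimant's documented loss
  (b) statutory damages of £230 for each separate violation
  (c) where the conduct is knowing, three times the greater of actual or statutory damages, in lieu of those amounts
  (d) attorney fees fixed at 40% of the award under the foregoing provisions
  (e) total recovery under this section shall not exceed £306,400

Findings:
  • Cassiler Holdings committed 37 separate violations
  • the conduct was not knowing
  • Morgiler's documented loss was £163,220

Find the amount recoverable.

£240,422

Statutory damages: 37 × £230 = £8,510
Conduct not knowing: the in-lieu enhancement does not apply.
Actual plus statutory damages: £163,220 + £8,510 = £171,730
Attorney fees: 40% of £171,730 = £68,692
Total before cap: £171,730 + £68,692 = £240,422
Cap at £306,400: £240,422 is within the cap, no reduction.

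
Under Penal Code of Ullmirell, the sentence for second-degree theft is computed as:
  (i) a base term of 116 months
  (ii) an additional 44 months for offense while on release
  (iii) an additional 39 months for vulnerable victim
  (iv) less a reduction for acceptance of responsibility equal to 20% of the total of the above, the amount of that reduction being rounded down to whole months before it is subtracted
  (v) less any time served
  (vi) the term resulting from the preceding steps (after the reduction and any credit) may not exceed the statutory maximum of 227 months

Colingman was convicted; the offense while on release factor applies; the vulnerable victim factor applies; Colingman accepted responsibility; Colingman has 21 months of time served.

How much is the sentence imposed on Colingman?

Offense while on release enhancement: +44 months
Vulnerable victim enhancement: +39 months
Adjusted term: 116 months + 44 months + 39 months = 199 months
Acceptance of responsibility reduction: 20% of 199 months = 39 months (rounded down)
After reduction: 199 − 39 = 160 months
Less time served: 160 months − 21 months = 139 months
Cap at 227 months: 139 months is within the cap, no reduction.

139 months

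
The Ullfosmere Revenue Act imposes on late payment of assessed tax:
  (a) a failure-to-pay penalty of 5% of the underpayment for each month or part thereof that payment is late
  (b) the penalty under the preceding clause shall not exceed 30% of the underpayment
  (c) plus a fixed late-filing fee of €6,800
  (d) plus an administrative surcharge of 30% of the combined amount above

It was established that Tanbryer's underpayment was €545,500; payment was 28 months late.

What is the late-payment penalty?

€221,585

Accrued rate: 5% × 28 = 140%, capped at 30% → 30%
Failure-to-pay penalty: 30% of €545,500 = €163,650
Penalty before surcharge: €163,650 + €6,800 = €170,450
Administrative surcharge: 30% of €170,450 = €51,135
Total penalty: €170,450 + €51,135 = €221,585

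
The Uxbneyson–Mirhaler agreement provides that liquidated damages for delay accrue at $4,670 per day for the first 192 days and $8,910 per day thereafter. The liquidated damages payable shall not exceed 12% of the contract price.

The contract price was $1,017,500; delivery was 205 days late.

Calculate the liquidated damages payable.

First 192 days: 192 × $4,670 = $896,640
Remaining days: (205 − 192) × $8,910 = $115,830
Accrued per-day damages: $896,640 + $115,830 = $1,012,470
Cap: 12% of $1,017,500 = $122,100
Cap at $122,100: $1,012,470 exceeds the cap → $122,100

$122,100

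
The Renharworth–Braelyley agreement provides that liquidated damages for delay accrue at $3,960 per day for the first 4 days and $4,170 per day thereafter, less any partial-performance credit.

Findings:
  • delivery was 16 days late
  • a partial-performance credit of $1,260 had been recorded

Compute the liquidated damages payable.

$64,620

First 4 days: 4 × $3,960 = $15,840
Remaining days: (16 − 4) × $4,170 = $50,040
Accrued per-day damages: $15,840 + $50,040 = $65,880
Less partial-performance credit: $65,880 − $1,260 = $64,620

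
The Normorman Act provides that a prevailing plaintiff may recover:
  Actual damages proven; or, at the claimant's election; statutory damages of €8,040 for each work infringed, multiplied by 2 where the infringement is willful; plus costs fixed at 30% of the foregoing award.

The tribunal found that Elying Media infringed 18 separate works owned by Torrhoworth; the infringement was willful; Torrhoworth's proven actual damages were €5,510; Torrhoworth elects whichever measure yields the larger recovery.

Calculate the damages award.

€376,272

Statutory damages: 18 × €8,040 = €144,720
Doubled: 2 × €144,720 = €289,440
Greater of actual damages (€5,510) or enhanced statutory damages (€289,440): €289,440
Costs: 30% of €289,440 = €86,832
Award plus costs: €289,440 + €86,832 = €376,272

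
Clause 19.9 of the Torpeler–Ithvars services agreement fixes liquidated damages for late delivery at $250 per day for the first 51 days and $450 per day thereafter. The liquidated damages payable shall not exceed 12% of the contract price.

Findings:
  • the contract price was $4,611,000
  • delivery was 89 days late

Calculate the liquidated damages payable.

First 51 days: 51 × $250 = $12,750
Remaining days: (89 − 51) × $450 = $17,100
Accrued per-day damages: $12,750 + $17,100 = $29,850
Cap: 12% of $4,611,000 = $553,320
Cap at $553,320: $29,850 is within the cap, no reduction.

Liquidated damages: $29,850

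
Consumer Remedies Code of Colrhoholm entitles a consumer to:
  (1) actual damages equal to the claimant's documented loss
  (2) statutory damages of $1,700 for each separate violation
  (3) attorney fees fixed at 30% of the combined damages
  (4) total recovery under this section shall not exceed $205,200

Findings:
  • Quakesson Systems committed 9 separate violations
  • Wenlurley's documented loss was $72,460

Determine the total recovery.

Statutory damages: 9 × $1,700 = $15,300
Combined damages: $72,460 + $15,300 = $87,760
Attorney fees: 30% of $87,760 = $26,328
Total before cap: $87,760 + $26,328 = $114,088
Cap at $205,200: $114,088 is within the cap, no reduction.

$114,088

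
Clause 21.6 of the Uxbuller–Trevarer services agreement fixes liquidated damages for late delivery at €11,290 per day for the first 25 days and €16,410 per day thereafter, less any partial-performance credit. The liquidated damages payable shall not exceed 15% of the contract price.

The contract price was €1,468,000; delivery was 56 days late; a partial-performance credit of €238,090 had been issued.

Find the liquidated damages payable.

First 25 days: 25 × €11,290 = €282,250
Remaining days: (56 − 25) × €16,410 = €508,710
Accrued per-day damages: €282,250 + €508,710 = €790,960
Less partial-performance credit: €790,960 − €238,090 = €552,870
Cap: 15% of €1,468,000 = €220,200
Cap at €220,200: €552,870 exceeds the cap → €220,200

€220,200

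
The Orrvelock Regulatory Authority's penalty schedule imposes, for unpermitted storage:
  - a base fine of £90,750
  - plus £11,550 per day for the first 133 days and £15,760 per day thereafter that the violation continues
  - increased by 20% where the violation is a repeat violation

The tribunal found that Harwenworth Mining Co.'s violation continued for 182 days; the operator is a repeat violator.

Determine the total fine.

First 133 days: 133 × £11,550 = £1,536,150
Remaining days: (182 − 133) × £15,760 = £772,240
Per-day component: £1,536,150 + £772,240 = £2,308,390
Base plus per-day: £90,750 + £2,308,390 = £2,399,140
Enhancement: 20% of £2,399,140 = £479,828
Enhanced fine: £2,399,140 + £479,828 = £2,878,968

Civil penalty: £2,878,968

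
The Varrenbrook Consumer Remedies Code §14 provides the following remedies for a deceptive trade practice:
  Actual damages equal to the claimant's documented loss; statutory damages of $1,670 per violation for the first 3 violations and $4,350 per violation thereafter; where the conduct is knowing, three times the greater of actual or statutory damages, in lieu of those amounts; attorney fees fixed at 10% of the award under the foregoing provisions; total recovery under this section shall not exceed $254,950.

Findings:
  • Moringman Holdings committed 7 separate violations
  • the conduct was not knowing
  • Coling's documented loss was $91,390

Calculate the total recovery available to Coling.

$125,180

First 3 violations: 3 × $1,670 = $5,010
Remaining violations: (7 − 3) × $4,350 = $17,400
Statutory damages: $5,010 + $17,400 = $22,410
Conduct not knowing: the in-lieu enhancement does not apply.
Actual plus statutory damages: $91,390 + $22,410 = $113,800
Attorney fees: 10% of $113,800 = $11,380
Total before cap: $113,800 + $11,380 = $125,180
Cap at $254,950: $125,180 is within the cap, no reduction.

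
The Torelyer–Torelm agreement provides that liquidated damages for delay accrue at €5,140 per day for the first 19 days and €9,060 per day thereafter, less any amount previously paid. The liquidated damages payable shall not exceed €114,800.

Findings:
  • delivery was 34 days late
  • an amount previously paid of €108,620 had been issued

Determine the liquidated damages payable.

Liquidated damages: €114,800

First 19 days: 19 × €5,140 = €97,660
Remaining days: (34 − 19) × €9,060 = €135,900
Accrued per-day damages: €97,660 + €135,900 = €233,560
Less amount previously paid: €233,560 − €108,620 = €124,940
Cap at €114,800: €124,940 exceeds the cap → €114,800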